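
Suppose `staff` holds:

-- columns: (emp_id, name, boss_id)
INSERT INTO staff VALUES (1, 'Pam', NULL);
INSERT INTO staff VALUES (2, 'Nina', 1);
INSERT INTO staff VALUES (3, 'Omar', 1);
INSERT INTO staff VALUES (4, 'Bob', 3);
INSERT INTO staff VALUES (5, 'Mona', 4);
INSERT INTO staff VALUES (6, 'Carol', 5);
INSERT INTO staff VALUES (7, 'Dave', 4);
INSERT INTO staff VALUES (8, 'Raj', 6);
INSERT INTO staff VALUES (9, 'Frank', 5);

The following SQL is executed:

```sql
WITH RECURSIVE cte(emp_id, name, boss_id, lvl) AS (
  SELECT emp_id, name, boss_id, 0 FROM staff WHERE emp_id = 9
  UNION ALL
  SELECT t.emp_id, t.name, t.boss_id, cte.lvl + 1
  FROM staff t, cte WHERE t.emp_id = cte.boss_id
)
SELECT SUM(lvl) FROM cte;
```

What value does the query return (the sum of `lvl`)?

10

Base: emp_id=9 (Frank), boss_id=5, lvl 0.
Iteration 1: join on emp_id=5 -> Mona (id 5, boss_id=4, lvl 1).
Iteration 2: join on emp_id=4 -> Bob (id 4, boss_id=3, lvl 2).
Iteration 3: join on emp_id=3 -> Omar (id 3, boss_id=1, lvl 3).
Iteration 4: join on emp_id=1 -> Pam (id 1, boss_id=NULL, lvl 4).
Iteration 5: boss_id is NULL; no match; recursion stops.
SUM(lvl) = 0 + 1 + 2 + 3 + 4 = 10.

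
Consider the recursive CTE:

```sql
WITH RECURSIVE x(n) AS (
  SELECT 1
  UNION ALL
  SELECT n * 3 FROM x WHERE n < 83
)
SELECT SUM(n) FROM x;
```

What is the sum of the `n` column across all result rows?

Base: n=1.
Iteration 1: 1 < 83 holds -> n = 1 * 3 = 3.
Iteration 2: 3 < 83 holds -> n = 3 * 3 = 9.
Iteration 3: 9 < 83 holds -> n = 9 * 3 = 27.
Iteration 4: 27 < 83 holds -> n = 27 * 3 = 81.
Iteration 5: 81 < 83 holds -> n = 81 * 3 = 243.
Iteration 6: 243 < 83 fails; recursion stops.
SUM(n) = 1 + 3 + 9 + 27 + 81 + 243 = 364.

364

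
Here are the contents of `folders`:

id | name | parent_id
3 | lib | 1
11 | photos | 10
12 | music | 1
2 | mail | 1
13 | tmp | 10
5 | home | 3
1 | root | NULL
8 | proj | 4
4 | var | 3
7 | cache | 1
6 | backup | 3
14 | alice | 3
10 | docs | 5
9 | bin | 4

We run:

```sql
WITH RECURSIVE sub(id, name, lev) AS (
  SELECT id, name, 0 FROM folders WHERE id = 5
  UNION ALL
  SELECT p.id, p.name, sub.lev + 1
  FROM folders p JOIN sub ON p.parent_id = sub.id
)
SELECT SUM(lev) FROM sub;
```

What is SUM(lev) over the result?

Base: id=5 (home) at lev 0.
Iteration 1: rows with parent_id in {5} -> docs (id 10, lev 1).
Iteration 2: rows with parent_id in {10} -> photos (id 11, lev 2), tmp (id 13, lev 2).
Iteration 3: no rows with parent_id in {11,13}; recursion stops.
SUM(lev) = 0 + 1 + 2 + 2 = 5.

5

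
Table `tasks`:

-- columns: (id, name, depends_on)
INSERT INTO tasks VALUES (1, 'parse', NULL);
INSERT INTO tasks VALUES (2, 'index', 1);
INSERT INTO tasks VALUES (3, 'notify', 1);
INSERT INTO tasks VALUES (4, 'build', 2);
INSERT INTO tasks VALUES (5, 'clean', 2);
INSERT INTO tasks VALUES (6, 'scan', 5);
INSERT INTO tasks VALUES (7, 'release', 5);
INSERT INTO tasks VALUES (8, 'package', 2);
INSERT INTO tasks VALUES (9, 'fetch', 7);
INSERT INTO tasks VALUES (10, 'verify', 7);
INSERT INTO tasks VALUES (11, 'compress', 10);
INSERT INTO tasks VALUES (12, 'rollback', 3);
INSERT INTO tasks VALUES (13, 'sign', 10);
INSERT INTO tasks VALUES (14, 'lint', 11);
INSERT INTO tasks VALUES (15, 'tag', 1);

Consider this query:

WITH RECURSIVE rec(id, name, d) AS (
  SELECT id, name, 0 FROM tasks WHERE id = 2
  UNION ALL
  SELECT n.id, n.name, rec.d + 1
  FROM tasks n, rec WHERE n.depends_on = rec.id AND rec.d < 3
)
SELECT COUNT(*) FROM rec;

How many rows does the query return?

8

Base: id=2 (index) at d 0.
Iteration 1: rows with depends_on in {2} -> build (id 4, d 1), clean (id 5, d 1), package (id 8, d 1).
Iteration 2: rows with depends_on in {4,5,8} -> scan (id 6, d 2), release (id 7, d 2).
Iteration 3: rows with depends_on in {6,7} -> fetch (id 9, d 3), verify (id 10, d 3).
Iteration 4: d < 3 fails for all current rows; recursion stops.
Total rows emitted: 8.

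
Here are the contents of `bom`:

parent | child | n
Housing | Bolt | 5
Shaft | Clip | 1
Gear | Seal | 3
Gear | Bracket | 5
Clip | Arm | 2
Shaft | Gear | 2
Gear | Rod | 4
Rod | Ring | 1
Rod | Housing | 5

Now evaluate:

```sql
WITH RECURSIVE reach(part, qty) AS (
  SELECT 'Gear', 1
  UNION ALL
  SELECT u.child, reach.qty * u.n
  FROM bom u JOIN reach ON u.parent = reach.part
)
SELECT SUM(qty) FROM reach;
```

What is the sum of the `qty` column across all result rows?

137

Base: (Gear, qty=1).
Iteration 1: components of {Gear} -> Bracket = 1*5 = 5, Rod = 1*4 = 4, Seal = 1*3 = 3.
Iteration 2: components of {Bracket,Rod,Seal} -> Housing = 4*5 = 20, Ring = 4*1 = 4.
Iteration 3: components of {Housing,Ring} -> Bolt = 20*5 = 100.
Iteration 4: no further components; recursion stops.
SUM(qty) = 1 + 5 + 4 + 3 + 4 + 20 + 100 = 137.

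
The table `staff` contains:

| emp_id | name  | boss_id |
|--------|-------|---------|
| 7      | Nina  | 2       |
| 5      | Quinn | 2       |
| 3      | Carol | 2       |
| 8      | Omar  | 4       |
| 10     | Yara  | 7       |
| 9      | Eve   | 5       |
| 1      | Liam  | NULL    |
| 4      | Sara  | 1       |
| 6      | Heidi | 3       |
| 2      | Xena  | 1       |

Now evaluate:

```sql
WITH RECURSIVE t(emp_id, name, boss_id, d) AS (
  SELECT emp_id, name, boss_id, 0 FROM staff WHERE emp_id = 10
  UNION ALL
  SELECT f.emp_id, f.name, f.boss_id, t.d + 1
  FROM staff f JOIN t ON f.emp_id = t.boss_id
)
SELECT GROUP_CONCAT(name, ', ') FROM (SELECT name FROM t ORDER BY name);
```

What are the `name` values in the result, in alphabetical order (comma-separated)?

Liam, Nina, Xena, Yara

Base: emp_id=10 (Yara), boss_id=7, d 0.
Iteration 1: join on emp_id=7 -> Nina (id 7, boss_id=2, d 1).
Iteration 2: join on emp_id=2 -> Xena (id 2, boss_id=1, d 2).
Iteration 3: join on emp_id=1 -> Liam (id 1, boss_id=NULL, d 3).
Iteration 4: boss_id is NULL; no match; recursion stops.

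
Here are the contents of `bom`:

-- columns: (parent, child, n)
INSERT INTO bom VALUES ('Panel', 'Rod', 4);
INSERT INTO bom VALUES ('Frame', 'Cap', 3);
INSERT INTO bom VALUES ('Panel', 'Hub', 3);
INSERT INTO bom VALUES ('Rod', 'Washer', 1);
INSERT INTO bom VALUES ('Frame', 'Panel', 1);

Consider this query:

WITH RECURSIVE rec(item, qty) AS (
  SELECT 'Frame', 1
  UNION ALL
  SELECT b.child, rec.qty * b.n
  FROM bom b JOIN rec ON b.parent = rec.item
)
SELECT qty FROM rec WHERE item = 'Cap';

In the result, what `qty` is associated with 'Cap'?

Base: (Frame, qty=1).
Iteration 1: components of {Frame} -> Cap = 1*3 = 3, Panel = 1*1 = 1.
Iteration 2: components of {Cap,Panel} -> Hub = 1*3 = 3, Rod = 1*4 = 4.
Iteration 3: components of {Hub,Rod} -> Washer = 4*1 = 4.
Iteration 4: no further components; recursion stops.

3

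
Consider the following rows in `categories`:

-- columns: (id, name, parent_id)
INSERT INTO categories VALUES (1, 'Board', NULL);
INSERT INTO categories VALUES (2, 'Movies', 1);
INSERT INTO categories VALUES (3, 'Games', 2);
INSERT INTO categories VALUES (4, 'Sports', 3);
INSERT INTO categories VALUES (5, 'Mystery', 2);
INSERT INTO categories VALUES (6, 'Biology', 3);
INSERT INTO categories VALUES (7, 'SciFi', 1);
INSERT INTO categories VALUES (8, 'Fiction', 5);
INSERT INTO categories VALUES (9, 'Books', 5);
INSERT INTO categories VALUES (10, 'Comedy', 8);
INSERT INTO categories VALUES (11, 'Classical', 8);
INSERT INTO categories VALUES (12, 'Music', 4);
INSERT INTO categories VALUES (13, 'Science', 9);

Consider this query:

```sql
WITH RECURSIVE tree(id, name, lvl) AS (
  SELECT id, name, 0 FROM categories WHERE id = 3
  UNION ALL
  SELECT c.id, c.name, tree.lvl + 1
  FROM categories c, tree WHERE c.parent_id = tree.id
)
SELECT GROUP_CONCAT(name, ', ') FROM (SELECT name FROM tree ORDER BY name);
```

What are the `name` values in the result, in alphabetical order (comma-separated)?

Base: id=3 (Games) at lvl 0.
Iteration 1: rows with parent_id in {3} -> Sports (id 4, lvl 1), Biology (id 6, lvl 1).
Iteration 2: rows with parent_id in {4,6} -> Music (id 12, lvl 2).
Iteration 3: no rows with parent_id in {12}; recursion stops.

Biology, Games, Music, Sports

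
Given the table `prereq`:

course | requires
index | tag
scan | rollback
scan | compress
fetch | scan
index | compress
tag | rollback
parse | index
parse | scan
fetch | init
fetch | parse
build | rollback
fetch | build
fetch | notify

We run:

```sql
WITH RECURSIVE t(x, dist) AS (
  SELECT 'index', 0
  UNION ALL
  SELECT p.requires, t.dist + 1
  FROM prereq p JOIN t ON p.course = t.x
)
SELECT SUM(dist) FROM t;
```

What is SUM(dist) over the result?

4

Base: (index, dist=0).
Iteration 1: edges from {index} -> (compress, dist=1), (tag, dist=1).
Iteration 2: edges from {compress,tag} -> (rollback, dist=2).
Iteration 3: no outgoing edges from {rollback}; recursion stops.
SUM(dist) = 0 + 1 + 1 + 2 = 4.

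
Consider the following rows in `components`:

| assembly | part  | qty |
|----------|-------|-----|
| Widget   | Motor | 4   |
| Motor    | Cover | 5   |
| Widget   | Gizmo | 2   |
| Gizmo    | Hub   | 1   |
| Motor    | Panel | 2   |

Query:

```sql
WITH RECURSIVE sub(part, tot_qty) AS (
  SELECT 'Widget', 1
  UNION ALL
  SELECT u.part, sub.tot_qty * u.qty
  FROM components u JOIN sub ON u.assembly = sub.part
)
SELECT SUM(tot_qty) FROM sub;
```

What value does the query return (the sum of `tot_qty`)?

Base: (Widget, tot_qty=1).
Iteration 1: components of {Widget} -> Gizmo = 1*2 = 2, Motor = 1*4 = 4.
Iteration 2: components of {Gizmo,Motor} -> Cover = 4*5 = 20, Hub = 2*1 = 2, Panel = 4*2 = 8.
Iteration 3: no further components; recursion stops.
SUM(tot_qty) = 1 + 4 + 2 + 20 + 8 + 2 = 37.

37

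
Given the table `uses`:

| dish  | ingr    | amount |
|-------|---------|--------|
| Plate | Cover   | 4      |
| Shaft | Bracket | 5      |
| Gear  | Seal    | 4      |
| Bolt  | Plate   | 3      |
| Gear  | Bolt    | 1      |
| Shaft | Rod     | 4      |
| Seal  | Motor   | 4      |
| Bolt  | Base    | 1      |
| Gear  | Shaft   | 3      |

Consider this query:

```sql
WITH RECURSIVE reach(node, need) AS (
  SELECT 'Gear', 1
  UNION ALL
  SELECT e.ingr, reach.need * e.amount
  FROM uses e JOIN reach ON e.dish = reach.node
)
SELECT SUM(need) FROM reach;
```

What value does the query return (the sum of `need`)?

68

Base: (Gear, need=1).
Iteration 1: components of {Gear} -> Bolt = 1*1 = 1, Seal = 1*4 = 4, Shaft = 1*3 = 3.
Iteration 2: components of {Bolt,Seal,Shaft} -> Base = 1*1 = 1, Bracket = 3*5 = 15, Motor = 4*4 = 16, Plate = 1*3 = 3, Rod = 3*4 = 12.
Iteration 3: components of {Base,Bracket,Motor,Plate,Rod} -> Cover = 3*4 = 12.
Iteration 4: no further components; recursion stops.
SUM(need) = 1 + 1 + 3 + 4 + 1 + 3 + 15 + 12 + 16 + 12 = 68.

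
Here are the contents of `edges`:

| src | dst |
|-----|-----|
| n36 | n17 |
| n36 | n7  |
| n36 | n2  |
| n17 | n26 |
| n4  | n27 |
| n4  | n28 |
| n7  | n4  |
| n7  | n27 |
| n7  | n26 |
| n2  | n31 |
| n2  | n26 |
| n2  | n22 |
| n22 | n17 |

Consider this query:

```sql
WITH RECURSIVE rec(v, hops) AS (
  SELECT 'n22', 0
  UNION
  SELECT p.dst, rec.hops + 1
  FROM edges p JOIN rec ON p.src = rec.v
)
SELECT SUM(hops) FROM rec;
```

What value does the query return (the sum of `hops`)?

Base: (n22, hops=0).
Iteration 1: edges from {n22} -> (n17, hops=1).
Iteration 2: edges from {n17} -> (n26, hops=2).
Iteration 3: no outgoing edges from {n26}; recursion stops.
SUM(hops) = 0 + 1 + 2 = 3.

3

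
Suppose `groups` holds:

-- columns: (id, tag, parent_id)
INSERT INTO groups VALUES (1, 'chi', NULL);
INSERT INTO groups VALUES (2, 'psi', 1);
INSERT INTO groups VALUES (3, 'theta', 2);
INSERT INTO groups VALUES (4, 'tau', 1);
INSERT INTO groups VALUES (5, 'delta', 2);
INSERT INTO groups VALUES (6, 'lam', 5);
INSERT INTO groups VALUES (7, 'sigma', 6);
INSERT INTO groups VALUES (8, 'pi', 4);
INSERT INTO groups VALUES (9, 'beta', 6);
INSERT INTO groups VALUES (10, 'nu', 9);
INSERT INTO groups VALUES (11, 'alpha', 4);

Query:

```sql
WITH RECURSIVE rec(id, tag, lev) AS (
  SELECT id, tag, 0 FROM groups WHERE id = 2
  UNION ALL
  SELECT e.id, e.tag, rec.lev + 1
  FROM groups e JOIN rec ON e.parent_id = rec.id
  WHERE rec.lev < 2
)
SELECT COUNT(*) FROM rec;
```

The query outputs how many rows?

4

Base: id=2 (psi) at lev 0.
Iteration 1: rows with parent_id in {2} -> theta (id 3, lev 1), delta (id 5, lev 1).
Iteration 2: rows with parent_id in {3,5} -> lam (id 6, lev 2).
Iteration 3: lev < 2 fails for all current rows; recursion stops.
Total rows emitted: 4.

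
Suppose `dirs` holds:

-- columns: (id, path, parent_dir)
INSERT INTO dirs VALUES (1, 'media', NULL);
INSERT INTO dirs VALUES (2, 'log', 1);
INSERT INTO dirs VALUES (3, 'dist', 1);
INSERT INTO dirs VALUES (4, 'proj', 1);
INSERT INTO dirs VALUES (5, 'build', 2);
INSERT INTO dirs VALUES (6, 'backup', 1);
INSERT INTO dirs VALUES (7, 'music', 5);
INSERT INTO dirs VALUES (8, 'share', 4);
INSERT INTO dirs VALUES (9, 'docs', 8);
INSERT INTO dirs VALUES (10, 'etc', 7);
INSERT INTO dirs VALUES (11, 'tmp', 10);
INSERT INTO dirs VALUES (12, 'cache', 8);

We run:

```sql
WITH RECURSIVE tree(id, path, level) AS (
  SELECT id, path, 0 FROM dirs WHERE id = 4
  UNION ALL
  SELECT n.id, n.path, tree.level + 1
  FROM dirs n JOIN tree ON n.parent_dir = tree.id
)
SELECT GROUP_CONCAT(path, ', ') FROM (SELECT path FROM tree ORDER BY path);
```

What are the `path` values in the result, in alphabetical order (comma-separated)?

Base: id=4 (proj) at level 0.
Iteration 1: rows with parent_dir in {4} -> share (id 8, level 1).
Iteration 2: rows with parent_dir in {8} -> docs (id 9, level 2), cache (id 12, level 2).
Iteration 3: no rows with parent_dir in {9,12}; recursion stops.

cache, docs, proj, share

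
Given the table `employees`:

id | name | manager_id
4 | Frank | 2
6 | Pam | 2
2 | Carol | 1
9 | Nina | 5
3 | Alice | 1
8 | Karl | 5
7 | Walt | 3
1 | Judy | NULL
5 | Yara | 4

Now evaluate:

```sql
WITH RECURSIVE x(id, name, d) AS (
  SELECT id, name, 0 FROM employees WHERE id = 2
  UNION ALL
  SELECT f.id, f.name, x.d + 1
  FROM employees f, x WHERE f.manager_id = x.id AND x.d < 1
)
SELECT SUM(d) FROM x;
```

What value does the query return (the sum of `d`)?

2

Base: id=2 (Carol) at d 0.
Iteration 1: rows with manager_id in {2} -> Frank (id 4, d 1), Pam (id 6, d 1).
Iteration 2: d < 1 fails for all current rows; recursion stops.
SUM(d) = 0 + 1 + 1 = 2.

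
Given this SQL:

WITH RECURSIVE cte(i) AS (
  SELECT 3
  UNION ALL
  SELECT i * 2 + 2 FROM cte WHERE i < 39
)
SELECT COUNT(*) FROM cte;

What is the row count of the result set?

5

Base: i=3.
Iteration 1: 3 < 39 holds -> i = 3 * 2 + 2 = 8.
Iteration 2: 8 < 39 holds -> i = 8 * 2 + 2 = 18.
Iteration 3: 18 < 39 holds -> i = 18 * 2 + 2 = 38.
Iteration 4: 38 < 39 holds -> i = 38 * 2 + 2 = 78.
Iteration 5: 78 < 39 fails; recursion stops.
Total rows emitted: 5.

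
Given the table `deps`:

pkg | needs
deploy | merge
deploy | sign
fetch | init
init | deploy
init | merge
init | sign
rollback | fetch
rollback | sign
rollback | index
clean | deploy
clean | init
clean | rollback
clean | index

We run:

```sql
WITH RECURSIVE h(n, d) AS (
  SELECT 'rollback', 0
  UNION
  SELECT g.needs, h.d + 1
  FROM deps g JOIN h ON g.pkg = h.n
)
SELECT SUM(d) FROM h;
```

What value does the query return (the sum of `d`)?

22

Base: (rollback, d=0).
Iteration 1: edges from {rollback} -> (fetch, d=1), (index, d=1), (sign, d=1).
Iteration 2: edges from {fetch,index,sign} -> (init, d=2).
Iteration 3: edges from {init} -> (deploy, d=3), (merge, d=3), (sign, d=3).
Iteration 4: edges from {deploy,merge,sign} -> (merge, d=4), (sign, d=4).
Iteration 5: no outgoing edges from {merge,sign}; recursion stops.
SUM(d) = 0 + 1 + 1 + 1 + 2 + 3 + 3 + 3 + 4 + 4 = 22.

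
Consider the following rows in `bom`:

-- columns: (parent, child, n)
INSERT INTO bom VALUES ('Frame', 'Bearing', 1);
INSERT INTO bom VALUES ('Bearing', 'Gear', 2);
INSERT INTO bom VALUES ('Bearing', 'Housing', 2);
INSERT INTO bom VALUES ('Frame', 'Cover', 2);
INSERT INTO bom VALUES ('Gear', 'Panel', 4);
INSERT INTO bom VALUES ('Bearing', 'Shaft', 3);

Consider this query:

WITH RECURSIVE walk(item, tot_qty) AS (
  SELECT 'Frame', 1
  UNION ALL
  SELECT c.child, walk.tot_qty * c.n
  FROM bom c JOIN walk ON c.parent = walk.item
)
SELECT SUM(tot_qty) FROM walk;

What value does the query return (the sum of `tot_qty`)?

19

Base: (Frame, tot_qty=1).
Iteration 1: components of {Frame} -> Bearing = 1*1 = 1, Cover = 1*2 = 2.
Iteration 2: components of {Bearing,Cover} -> Gear = 1*2 = 2, Housing = 1*2 = 2, Shaft = 1*3 = 3.
Iteration 3: components of {Gear,Housing,Shaft} -> Panel = 2*4 = 8.
Iteration 4: no further components; recursion stops.
SUM(tot_qty) = 1 + 1 + 2 + 2 + 2 + 3 + 8 = 19.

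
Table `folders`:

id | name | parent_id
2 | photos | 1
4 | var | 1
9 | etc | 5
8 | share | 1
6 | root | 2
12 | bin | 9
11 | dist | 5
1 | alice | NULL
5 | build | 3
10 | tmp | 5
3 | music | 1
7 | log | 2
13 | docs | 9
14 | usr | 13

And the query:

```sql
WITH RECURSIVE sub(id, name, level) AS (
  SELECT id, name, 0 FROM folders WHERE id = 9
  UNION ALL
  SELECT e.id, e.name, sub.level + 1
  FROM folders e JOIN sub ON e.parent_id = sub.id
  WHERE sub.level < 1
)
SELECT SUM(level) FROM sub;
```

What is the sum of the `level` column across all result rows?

2

Base: id=9 (etc) at level 0.
Iteration 1: rows with parent_id in {9} -> bin (id 12, level 1), docs (id 13, level 1).
Iteration 2: level < 1 fails for all current rows; recursion stops.
SUM(level) = 0 + 1 + 1 = 2.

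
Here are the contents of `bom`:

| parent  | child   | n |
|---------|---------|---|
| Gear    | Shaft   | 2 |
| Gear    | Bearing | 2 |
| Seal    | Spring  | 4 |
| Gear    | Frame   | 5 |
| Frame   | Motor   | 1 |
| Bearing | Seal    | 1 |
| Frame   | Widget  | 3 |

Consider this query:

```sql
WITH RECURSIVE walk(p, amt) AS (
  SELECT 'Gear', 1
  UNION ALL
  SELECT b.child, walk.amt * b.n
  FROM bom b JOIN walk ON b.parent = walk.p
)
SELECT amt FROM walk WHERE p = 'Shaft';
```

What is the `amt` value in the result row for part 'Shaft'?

Base: (Gear, amt=1).
Iteration 1: components of {Gear} -> Bearing = 1*2 = 2, Frame = 1*5 = 5, Shaft = 1*2 = 2.
Iteration 2: components of {Bearing,Frame,Shaft} -> Motor = 5*1 = 5, Seal = 2*1 = 2, Widget = 5*3 = 15.
Iteration 3: components of {Motor,Seal,Widget} -> Spring = 2*4 = 8.
Iteration 4: no further components; recursion stops.

2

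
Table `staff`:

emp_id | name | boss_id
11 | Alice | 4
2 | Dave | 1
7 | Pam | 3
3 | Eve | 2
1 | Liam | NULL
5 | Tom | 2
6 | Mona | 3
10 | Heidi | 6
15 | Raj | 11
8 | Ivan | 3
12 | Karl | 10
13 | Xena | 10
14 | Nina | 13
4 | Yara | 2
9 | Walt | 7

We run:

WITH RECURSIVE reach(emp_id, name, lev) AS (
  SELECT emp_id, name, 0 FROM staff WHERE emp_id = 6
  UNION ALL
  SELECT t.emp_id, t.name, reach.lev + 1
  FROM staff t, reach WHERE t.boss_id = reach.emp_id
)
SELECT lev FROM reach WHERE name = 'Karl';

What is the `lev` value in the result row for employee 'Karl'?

2

Base: emp_id=6 (Mona) at lev 0.
Iteration 1: rows with boss_id in {6} -> Heidi (id 10, lev 1).
Iteration 2: rows with boss_id in {10} -> Karl (id 12, lev 2), Xena (id 13, lev 2).
Iteration 3: rows with boss_id in {12,13} -> Nina (id 14, lev 3).
Iteration 4: no rows with boss_id in {14}; recursion stops.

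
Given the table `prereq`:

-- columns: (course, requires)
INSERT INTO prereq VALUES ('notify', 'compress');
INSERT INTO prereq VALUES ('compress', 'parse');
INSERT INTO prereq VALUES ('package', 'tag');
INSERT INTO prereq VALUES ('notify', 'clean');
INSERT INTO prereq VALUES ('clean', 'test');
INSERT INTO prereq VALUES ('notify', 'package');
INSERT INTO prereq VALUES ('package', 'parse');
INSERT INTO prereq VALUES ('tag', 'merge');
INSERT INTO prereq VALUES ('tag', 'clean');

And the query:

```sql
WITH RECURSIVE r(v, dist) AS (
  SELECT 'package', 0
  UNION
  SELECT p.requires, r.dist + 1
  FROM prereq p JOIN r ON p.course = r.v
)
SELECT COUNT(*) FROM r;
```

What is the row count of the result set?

6

Base: (package, dist=0).
Iteration 1: edges from {package} -> (parse, dist=1), (tag, dist=1).
Iteration 2: edges from {parse,tag} -> (clean, dist=2), (merge, dist=2).
Iteration 3: edges from {clean,merge} -> (test, dist=3).
Iteration 4: no outgoing edges from {test}; recursion stops.
Total rows emitted: 6.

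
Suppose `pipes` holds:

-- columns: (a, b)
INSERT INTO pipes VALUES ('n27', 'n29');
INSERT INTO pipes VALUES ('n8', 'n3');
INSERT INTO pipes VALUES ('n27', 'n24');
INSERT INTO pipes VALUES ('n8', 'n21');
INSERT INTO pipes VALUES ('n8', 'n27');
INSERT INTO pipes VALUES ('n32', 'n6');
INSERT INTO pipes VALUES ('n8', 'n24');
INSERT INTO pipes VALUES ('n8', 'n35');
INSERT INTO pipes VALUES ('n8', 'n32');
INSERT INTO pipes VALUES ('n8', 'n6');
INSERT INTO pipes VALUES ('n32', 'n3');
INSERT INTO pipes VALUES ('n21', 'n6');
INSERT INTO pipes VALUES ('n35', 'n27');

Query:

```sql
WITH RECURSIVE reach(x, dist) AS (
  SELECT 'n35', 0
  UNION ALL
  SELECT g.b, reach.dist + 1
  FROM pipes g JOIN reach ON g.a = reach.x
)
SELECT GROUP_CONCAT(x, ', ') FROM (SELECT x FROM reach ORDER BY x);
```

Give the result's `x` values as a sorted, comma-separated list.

n24, n27, n29, n35

Base: (n35, dist=0).
Iteration 1: edges from {n35} -> (n27, dist=1).
Iteration 2: edges from {n27} -> (n24, dist=2), (n29, dist=2).
Iteration 3: no outgoing edges from {n24,n29}; recursion stops.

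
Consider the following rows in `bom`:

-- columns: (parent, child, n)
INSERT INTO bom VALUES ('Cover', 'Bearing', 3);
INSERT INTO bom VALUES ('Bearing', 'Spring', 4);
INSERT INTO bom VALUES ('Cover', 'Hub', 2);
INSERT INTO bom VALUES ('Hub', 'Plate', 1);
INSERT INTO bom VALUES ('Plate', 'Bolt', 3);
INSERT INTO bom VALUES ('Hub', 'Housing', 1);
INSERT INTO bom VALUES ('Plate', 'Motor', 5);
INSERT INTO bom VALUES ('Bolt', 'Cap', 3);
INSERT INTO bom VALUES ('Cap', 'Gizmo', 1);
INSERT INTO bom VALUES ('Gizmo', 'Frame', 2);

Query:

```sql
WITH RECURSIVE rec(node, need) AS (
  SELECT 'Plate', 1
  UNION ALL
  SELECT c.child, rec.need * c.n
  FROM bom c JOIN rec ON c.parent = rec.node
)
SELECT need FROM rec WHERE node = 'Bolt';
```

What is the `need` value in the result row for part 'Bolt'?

3

Base: (Plate, need=1).
Iteration 1: components of {Plate} -> Bolt = 1*3 = 3, Motor = 1*5 = 5.
Iteration 2: components of {Bolt,Motor} -> Cap = 3*3 = 9.
Iteration 3: components of {Cap} -> Gizmo = 9*1 = 9.
Iteration 4: components of {Gizmo} -> Frame = 9*2 = 18.
Iteration 5: no further components; recursion stops.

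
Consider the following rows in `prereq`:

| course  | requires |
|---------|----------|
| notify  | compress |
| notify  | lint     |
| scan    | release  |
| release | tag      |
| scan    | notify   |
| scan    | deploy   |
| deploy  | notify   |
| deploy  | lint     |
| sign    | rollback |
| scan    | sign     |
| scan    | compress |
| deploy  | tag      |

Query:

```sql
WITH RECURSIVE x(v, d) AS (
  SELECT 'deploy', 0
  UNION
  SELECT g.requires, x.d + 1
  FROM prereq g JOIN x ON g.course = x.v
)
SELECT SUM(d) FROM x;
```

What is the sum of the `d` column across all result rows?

Base: (deploy, d=0).
Iteration 1: edges from {deploy} -> (lint, d=1), (notify, d=1), (tag, d=1).
Iteration 2: edges from {lint,notify,tag} -> (compress, d=2), (lint, d=2).
Iteration 3: no outgoing edges from {compress,lint}; recursion stops.
SUM(d) = 0 + 1 + 1 + 1 + 2 + 2 = 7.

7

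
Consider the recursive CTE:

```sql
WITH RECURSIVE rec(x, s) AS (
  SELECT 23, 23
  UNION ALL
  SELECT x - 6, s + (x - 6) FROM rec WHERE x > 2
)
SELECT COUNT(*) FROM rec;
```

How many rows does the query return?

Base: x=23, s=23.
Iteration 1: 23 > 2 holds -> x = 23 - 6 = 17, s = 23 + 17 = 40.
Iteration 2: 17 > 2 holds -> x = 17 - 6 = 11, s = 40 + 11 = 51.
Iteration 3: 11 > 2 holds -> x = 11 - 6 = 5, s = 51 + 5 = 56.
Iteration 4: 5 > 2 holds -> x = 5 - 6 = -1, s = 56 + -1 = 55.
Iteration 5: -1 > 2 fails; recursion stops.
Total rows emitted: 5.

5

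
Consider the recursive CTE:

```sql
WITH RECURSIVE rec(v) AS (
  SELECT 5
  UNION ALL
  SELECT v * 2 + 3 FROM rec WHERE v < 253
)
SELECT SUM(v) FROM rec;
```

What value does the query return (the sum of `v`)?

Base: v=5.
Iteration 1: 5 < 253 holds -> v = 5 * 2 + 3 = 13.
Iteration 2: 13 < 253 holds -> v = 13 * 2 + 3 = 29.
Iteration 3: 29 < 253 holds -> v = 29 * 2 + 3 = 61.
Iteration 4: 61 < 253 holds -> v = 61 * 2 + 3 = 125.
Iteration 5: 125 < 253 holds -> v = 125 * 2 + 3 = 253.
Iteration 6: 253 < 253 fails; recursion stops.
SUM(v) = 5 + 13 + 29 + 61 + 125 + 253 = 486.

486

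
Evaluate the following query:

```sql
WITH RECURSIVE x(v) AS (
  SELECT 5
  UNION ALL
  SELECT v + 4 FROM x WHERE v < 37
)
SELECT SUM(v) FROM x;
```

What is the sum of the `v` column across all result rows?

189

Base: v=5.
Iteration 1: 5 < 37 holds -> v = 5 + 4 = 9.
Iteration 2: 9 < 37 holds -> v = 9 + 4 = 13.
Iteration 3: 13 < 37 holds -> v = 13 + 4 = 17.
Iteration 4: 17 < 37 holds -> v = 17 + 4 = 21.
Iteration 5: 21 < 37 holds -> v = 21 + 4 = 25.
Iteration 6: 25 < 37 holds -> v = 25 + 4 = 29.
Iteration 7: 29 < 37 holds -> v = 29 + 4 = 33.
Iteration 8: 33 < 37 holds -> v = 33 + 4 = 37.
Iteration 9: 37 < 37 fails; recursion stops.
SUM(v) = 5 + 9 + 13 + 17 + 21 + 25 + 29 + 33 + 37 = 189.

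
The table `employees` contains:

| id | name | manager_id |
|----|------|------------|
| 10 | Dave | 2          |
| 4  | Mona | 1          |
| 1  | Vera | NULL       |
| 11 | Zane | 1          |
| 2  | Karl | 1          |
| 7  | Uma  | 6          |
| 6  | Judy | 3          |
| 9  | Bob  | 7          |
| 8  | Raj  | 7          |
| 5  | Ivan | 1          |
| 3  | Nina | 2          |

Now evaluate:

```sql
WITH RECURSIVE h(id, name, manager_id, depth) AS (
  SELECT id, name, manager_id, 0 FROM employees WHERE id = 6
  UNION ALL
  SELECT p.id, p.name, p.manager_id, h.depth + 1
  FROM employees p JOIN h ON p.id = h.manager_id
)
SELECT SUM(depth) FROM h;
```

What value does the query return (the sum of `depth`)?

6

Base: id=6 (Judy), manager_id=3, depth 0.
Iteration 1: join on id=3 -> Nina (id 3, manager_id=2, depth 1).
Iteration 2: join on id=2 -> Karl (id 2, manager_id=1, depth 2).
Iteration 3: join on id=1 -> Vera (id 1, manager_id=NULL, depth 3).
Iteration 4: manager_id is NULL; no match; recursion stops.
SUM(depth) = 0 + 1 + 2 + 3 = 6.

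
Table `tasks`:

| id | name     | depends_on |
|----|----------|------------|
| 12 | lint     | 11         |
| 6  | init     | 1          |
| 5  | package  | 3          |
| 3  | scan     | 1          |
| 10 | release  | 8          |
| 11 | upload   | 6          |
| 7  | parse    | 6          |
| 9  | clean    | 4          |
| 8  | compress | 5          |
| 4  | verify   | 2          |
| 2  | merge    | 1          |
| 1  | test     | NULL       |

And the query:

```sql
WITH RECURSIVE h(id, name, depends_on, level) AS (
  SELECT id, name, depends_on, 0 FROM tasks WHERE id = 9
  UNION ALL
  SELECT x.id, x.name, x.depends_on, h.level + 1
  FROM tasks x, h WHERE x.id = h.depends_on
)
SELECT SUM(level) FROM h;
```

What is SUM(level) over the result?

Base: id=9 (clean), depends_on=4, level 0.
Iteration 1: join on id=4 -> verify (id 4, depends_on=2, level 1).
Iteration 2: join on id=2 -> merge (id 2, depends_on=1, level 2).
Iteration 3: join on id=1 -> test (id 1, depends_on=NULL, level 3).
Iteration 4: depends_on is NULL; no match; recursion stops.
SUM(level) = 0 + 1 + 2 + 3 = 6.

6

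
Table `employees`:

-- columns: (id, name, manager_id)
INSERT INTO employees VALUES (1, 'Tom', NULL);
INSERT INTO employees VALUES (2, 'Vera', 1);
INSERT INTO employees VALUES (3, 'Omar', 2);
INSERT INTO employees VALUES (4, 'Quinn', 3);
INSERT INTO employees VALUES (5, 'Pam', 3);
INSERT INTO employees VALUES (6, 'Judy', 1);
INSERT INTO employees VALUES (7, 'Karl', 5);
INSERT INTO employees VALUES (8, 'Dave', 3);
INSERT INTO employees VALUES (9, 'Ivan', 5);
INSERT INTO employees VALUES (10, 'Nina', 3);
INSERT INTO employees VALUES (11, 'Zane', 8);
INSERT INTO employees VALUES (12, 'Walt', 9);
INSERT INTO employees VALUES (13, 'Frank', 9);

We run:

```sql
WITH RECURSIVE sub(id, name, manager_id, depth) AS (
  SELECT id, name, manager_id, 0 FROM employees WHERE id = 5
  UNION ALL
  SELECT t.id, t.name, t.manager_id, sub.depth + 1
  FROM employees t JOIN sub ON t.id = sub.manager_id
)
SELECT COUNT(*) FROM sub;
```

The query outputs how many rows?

Base: id=5 (Pam), manager_id=3, depth 0.
Iteration 1: join on id=3 -> Omar (id 3, manager_id=2, depth 1).
Iteration 2: join on id=2 -> Vera (id 2, manager_id=1, depth 2).
Iteration 3: join on id=1 -> Tom (id 1, manager_id=NULL, depth 3).
Iteration 4: manager_id is NULL; no match; recursion stops.
Total rows emitted: 4.

4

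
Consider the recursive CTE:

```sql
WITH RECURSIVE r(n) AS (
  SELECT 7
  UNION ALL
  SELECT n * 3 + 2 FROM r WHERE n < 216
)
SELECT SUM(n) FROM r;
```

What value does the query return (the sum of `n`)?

Base: n=7.
Iteration 1: 7 < 216 holds -> n = 7 * 3 + 2 = 23.
Iteration 2: 23 < 216 holds -> n = 23 * 3 + 2 = 71.
Iteration 3: 71 < 216 holds -> n = 71 * 3 + 2 = 215.
Iteration 4: 215 < 216 holds -> n = 215 * 3 + 2 = 647.
Iteration 5: 647 < 216 fails; recursion stops.
SUM(n) = 7 + 23 + 71 + 215 + 647 = 963.

963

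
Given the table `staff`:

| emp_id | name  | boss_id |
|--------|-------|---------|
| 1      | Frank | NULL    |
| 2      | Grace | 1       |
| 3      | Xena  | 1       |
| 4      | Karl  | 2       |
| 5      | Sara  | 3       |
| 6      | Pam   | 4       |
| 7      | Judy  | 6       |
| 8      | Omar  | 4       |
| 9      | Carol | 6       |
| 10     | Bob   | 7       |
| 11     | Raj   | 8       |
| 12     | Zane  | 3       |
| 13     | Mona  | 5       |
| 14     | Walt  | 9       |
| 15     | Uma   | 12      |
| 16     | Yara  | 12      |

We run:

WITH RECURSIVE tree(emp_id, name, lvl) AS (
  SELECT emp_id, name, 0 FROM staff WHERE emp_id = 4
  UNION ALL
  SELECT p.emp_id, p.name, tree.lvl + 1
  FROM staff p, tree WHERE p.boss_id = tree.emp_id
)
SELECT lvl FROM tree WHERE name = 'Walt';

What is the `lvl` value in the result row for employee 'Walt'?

Base: emp_id=4 (Karl) at lvl 0.
Iteration 1: rows with boss_id in {4} -> Pam (id 6, lvl 1), Omar (id 8, lvl 1).
Iteration 2: rows with boss_id in {6,8} -> Judy (id 7, lvl 2), Carol (id 9, lvl 2), Raj (id 11, lvl 2).
Iteration 3: rows with boss_id in {7,9,11} -> Bob (id 10, lvl 3), Walt (id 14, lvl 3).
Iteration 4: no rows with boss_id in {10,14}; recursion stops.

3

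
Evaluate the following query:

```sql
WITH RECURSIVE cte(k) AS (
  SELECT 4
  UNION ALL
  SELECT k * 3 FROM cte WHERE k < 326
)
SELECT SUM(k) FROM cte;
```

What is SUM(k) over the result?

Base: k=4.
Iteration 1: 4 < 326 holds -> k = 4 * 3 = 12.
Iteration 2: 12 < 326 holds -> k = 12 * 3 = 36.
Iteration 3: 36 < 326 holds -> k = 36 * 3 = 108.
Iteration 4: 108 < 326 holds -> k = 108 * 3 = 324.
Iteration 5: 324 < 326 holds -> k = 324 * 3 = 972.
Iteration 6: 972 < 326 fails; recursion stops.
SUM(k) = 4 + 12 + 36 + 108 + 324 + 972 = 1456.

1456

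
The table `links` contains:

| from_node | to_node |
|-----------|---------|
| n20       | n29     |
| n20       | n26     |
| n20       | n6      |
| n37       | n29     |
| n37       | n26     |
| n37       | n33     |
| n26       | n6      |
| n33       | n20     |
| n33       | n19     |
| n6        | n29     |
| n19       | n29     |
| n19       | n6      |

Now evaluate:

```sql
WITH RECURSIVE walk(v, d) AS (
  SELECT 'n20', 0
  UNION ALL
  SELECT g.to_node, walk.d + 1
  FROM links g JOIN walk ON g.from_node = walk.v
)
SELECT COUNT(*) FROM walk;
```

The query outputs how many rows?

7

Base: (n20, d=0).
Iteration 1: edges from {n20} -> (n26, d=1), (n29, d=1), (n6, d=1).
Iteration 2: edges from {n26,n29,n6} -> (n29, d=2), (n6, d=2).
Iteration 3: edges from {n29,n6} -> (n29, d=3).
Iteration 4: no outgoing edges from {n29}; recursion stops.
Total rows emitted: 7.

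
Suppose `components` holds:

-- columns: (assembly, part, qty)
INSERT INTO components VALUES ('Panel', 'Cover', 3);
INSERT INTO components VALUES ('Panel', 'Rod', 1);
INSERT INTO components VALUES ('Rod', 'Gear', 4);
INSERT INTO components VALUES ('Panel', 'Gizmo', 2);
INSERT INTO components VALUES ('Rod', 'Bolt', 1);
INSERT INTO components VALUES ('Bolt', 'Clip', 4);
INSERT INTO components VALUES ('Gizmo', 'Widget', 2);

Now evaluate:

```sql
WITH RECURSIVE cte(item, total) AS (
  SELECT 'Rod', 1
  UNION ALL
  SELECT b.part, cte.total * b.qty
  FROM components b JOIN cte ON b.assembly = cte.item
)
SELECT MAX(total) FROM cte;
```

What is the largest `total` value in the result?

4

Base: (Rod, total=1).
Iteration 1: components of {Rod} -> Bolt = 1*1 = 1, Gear = 1*4 = 4.
Iteration 2: components of {Bolt,Gear} -> Clip = 1*4 = 4.
Iteration 3: no further components; recursion stops.
total values: 1, 4, 1, 4; the maximum is 4.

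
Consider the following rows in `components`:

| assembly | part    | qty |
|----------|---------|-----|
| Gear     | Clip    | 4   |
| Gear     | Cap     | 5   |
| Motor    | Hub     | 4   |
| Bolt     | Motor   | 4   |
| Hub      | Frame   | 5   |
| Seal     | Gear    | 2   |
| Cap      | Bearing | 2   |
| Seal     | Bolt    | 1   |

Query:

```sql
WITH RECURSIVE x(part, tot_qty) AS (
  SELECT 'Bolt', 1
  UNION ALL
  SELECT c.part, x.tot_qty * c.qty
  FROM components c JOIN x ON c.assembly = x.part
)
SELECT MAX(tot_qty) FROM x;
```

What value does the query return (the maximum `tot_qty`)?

Base: (Bolt, tot_qty=1).
Iteration 1: components of {Bolt} -> Motor = 1*4 = 4.
Iteration 2: components of {Motor} -> Hub = 4*4 = 16.
Iteration 3: components of {Hub} -> Frame = 16*5 = 80.
Iteration 4: no further components; recursion stops.
tot_qty values: 1, 4, 16, 80; the maximum is 80.

80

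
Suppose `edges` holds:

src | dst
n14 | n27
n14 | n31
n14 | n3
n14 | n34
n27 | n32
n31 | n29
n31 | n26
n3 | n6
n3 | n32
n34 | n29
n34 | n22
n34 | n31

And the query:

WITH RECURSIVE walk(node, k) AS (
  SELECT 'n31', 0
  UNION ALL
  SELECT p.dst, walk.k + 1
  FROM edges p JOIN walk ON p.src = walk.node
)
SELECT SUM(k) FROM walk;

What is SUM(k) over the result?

Base: (n31, k=0).
Iteration 1: edges from {n31} -> (n26, k=1), (n29, k=1).
Iteration 2: no outgoing edges from {n26,n29}; recursion stops.
SUM(k) = 0 + 1 + 1 = 2.

2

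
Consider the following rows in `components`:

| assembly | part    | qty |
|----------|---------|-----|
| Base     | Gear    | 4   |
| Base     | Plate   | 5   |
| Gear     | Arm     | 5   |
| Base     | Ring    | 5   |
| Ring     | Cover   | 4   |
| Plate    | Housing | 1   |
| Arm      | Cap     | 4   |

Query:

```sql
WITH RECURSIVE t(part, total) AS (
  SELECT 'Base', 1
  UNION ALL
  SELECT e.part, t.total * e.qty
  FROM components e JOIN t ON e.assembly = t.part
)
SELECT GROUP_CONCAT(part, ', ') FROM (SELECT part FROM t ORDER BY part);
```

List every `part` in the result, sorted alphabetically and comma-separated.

Base: (Base, total=1).
Iteration 1: components of {Base} -> Gear = 1*4 = 4, Plate = 1*5 = 5, Ring = 1*5 = 5.
Iteration 2: components of {Gear,Plate,Ring} -> Arm = 4*5 = 20, Cover = 5*4 = 20, Housing = 5*1 = 5.
Iteration 3: components of {Arm,Cover,Housing} -> Cap = 20*4 = 80.
Iteration 4: no further components; recursion stops.

Arm, Base, Cap, Cover, Gear, Housing, Plate, Ring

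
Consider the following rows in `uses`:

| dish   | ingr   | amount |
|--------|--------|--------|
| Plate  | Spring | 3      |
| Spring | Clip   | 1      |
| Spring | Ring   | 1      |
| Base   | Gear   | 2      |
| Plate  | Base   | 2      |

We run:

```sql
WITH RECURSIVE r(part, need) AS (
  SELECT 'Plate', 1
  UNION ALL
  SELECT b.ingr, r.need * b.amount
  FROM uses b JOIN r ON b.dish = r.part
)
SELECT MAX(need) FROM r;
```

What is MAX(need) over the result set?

Base: (Plate, need=1).
Iteration 1: components of {Plate} -> Base = 1*2 = 2, Spring = 1*3 = 3.
Iteration 2: components of {Base,Spring} -> Clip = 3*1 = 3, Gear = 2*2 = 4, Ring = 3*1 = 3.
Iteration 3: no further components; recursion stops.
need values: 1, 2, 3, 4, 3, 3; the maximum is 4.

4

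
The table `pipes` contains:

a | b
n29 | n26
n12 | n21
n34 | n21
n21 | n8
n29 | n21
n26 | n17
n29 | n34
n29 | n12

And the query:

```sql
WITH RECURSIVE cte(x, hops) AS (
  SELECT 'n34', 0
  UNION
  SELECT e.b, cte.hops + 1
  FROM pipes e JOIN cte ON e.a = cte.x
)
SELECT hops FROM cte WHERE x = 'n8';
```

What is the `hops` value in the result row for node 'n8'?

2

Base: (n34, hops=0).
Iteration 1: edges from {n34} -> (n21, hops=1).
Iteration 2: edges from {n21} -> (n8, hops=2).
Iteration 3: no outgoing edges from {n8}; recursion stops.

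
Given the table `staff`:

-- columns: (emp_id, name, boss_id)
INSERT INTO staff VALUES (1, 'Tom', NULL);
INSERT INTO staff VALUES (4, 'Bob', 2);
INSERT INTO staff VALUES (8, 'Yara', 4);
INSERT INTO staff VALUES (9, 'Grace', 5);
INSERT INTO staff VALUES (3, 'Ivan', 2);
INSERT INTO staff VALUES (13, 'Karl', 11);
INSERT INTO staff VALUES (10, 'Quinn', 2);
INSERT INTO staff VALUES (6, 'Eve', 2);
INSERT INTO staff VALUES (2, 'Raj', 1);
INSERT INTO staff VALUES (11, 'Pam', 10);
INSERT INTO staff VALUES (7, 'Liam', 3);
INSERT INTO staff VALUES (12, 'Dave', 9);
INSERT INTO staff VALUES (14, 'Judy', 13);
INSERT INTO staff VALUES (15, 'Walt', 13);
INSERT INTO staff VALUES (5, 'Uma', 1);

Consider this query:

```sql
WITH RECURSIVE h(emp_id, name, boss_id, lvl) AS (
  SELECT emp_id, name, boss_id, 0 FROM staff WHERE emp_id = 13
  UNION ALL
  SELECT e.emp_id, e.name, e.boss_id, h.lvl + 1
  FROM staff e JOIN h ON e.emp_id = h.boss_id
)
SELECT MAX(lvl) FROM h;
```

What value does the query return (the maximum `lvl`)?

Base: emp_id=13 (Karl), boss_id=11, lvl 0.
Iteration 1: join on emp_id=11 -> Pam (id 11, boss_id=10, lvl 1).
Iteration 2: join on emp_id=10 -> Quinn (id 10, boss_id=2, lvl 2).
Iteration 3: join on emp_id=2 -> Raj (id 2, boss_id=1, lvl 3).
Iteration 4: join on emp_id=1 -> Tom (id 1, boss_id=NULL, lvl 4).
Iteration 5: boss_id is NULL; no match; recursion stops.
lvl values: 0, 1, 2, 3, 4; the maximum is 4.

4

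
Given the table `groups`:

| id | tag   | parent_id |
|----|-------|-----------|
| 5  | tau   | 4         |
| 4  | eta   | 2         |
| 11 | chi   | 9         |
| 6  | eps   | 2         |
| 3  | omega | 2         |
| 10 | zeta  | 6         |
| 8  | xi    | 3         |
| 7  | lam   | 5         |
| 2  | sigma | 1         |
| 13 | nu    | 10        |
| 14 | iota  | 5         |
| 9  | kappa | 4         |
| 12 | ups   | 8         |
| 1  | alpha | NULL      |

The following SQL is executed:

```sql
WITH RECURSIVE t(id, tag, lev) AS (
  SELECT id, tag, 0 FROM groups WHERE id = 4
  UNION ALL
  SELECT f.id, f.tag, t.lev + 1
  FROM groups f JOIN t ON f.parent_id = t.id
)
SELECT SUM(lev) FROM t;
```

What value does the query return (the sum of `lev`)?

Base: id=4 (eta) at lev 0.
Iteration 1: rows with parent_id in {4} -> tau (id 5, lev 1), kappa (id 9, lev 1).
Iteration 2: rows with parent_id in {5,9} -> lam (id 7, lev 2), chi (id 11, lev 2), iota (id 14, lev 2).
Iteration 3: no rows with parent_id in {7,11,14}; recursion stops.
SUM(lev) = 0 + 1 + 1 + 2 + 2 + 2 = 8.

8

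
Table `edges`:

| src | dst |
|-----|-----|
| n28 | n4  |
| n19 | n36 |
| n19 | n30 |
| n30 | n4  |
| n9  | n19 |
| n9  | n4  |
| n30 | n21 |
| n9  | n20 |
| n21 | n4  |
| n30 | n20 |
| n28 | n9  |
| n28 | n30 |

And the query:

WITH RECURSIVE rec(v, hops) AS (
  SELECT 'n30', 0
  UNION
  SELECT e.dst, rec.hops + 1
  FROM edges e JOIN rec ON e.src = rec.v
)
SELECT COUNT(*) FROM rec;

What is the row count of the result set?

Base: (n30, hops=0).
Iteration 1: edges from {n30} -> (n20, hops=1), (n21, hops=1), (n4, hops=1).
Iteration 2: edges from {n20,n21,n4} -> (n4, hops=2).
Iteration 3: no outgoing edges from {n4}; recursion stops.
Total rows emitted: 5.

5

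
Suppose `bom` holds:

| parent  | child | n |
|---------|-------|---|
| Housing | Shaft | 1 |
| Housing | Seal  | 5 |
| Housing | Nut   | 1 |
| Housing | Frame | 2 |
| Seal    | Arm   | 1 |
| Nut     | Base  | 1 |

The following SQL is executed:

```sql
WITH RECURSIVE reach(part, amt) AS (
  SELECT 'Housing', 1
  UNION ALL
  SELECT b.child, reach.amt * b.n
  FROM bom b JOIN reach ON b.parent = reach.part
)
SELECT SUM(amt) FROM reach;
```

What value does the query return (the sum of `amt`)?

16

Base: (Housing, amt=1).
Iteration 1: components of {Housing} -> Frame = 1*2 = 2, Nut = 1*1 = 1, Seal = 1*5 = 5, Shaft = 1*1 = 1.
Iteration 2: components of {Frame,Nut,Seal,Shaft} -> Arm = 5*1 = 5, Base = 1*1 = 1.
Iteration 3: no further components; recursion stops.
SUM(amt) = 1 + 1 + 5 + 1 + 2 + 5 + 1 = 16.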